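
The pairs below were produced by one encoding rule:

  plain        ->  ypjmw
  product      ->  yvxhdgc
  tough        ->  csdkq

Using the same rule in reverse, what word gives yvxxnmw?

protein

The shifts repeat in a cycle of length 2: positions 0,1,… shift by +9, +4, then the pattern repeats.
Undoing it on yvxxnmw: y−9=p, v−4=r, x−9=o, x−4=t, n−9=e, m−4=i, w−9=n.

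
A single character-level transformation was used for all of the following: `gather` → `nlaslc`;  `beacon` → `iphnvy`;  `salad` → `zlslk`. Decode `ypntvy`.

region

Shifts by position in gather: pos 0: g→n (+7), pos 1: a→l (+11), pos 2: t→a (+7), pos 3: h→s (+11) — repeating every 2. A repeating key of period 2 is used — shifts +7, +11 over and over.
Reversing it on ypntvy: y−7=r, p−11=e, n−7=g, t−11=i, v−7=o, y−11=n.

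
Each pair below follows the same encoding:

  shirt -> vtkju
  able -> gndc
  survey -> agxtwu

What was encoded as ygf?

The output letters match the input read backwards, each shifted +2: shirt reversed is trihs. Read the word backwards and shift each letter +2.
Reversing it on ygf: shift back: y−2=w, g−2=e, f−2=d → wed; then reverse → dew.

dew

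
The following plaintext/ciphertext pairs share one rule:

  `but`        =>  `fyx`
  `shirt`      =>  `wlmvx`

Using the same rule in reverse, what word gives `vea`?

Compare letters: b→f is +4, u→y is +4, t→x is +4 — a constant shift. Every letter moves 4 places later in the alphabet, wrapping around z→a.
Undoing it on vea: v−4=r, e−4=a, a−4=w.

raw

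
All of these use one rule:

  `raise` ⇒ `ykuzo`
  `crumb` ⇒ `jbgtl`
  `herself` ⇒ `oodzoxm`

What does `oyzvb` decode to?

The shifts repeat in a cycle of length 3: positions 0,1,… shift by +7, +10, +12, then the pattern repeats.
Reversing it on oyzvb: o−7=h, y−10=o, z−12=n, v−7=o, b−10=r.

honor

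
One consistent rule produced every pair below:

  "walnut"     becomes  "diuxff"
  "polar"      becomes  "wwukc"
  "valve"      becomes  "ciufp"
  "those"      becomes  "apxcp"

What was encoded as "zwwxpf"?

sonnet

Each letter shifts forward by (position + 7), i.e. 7, 8, 9, … — the shift grows by one for each successive letter.
Decoding zwwxpf: z−7=s, w−8=o, w−9=n, x−10=n, p−11=e, f−12=t.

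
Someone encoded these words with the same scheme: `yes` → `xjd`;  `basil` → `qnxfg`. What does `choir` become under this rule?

Two steps: reverse the string, then apply a Caesar shift of +5.
Applying it to choir: reverse → riohc; then shift: r+5=w, i+5=n, o+5=t, h+5=m, c+5=h.

wntmh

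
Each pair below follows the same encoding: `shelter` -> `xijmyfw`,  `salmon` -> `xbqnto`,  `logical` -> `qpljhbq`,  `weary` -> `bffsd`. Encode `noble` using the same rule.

spgmj

Shifts by position in shelter: pos 0: s→x (+5), pos 1: h→i (+1), pos 2: e→j (+5), pos 3: l→m (+1) — repeating every 2. A repeating key of period 2 is used — shifts +5, +1 over and over.
On noble: n+5=s, o+1=p, b+5=g, l+1=m, e+5=j.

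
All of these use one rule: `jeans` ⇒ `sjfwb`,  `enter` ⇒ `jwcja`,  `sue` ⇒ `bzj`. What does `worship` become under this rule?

ftabqny

The shift depends on letter class: consonant j→s is +9, but vowel e→j is +5. Vowels shift forward by 5 and consonants shift forward by 9.
On worship: w(cons)+9=f, o(vowel)+5=t, r(cons)+9=a, s(cons)+9=b, h(cons)+9=q, i(vowel)+5=n, p(cons)+9=y.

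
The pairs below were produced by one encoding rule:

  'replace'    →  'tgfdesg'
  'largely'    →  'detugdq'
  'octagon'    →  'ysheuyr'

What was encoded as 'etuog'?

Treating letters as 0–25, the rule is x ↦ 7x + 4 (mod 26).
Decoding etuog: e(4)→15·(4−4)≡0=a; t(19)→15·(19−4)≡17=r; u(20)→15·(20−4)≡6=g; o(14)→15·(14−4)≡20=u; g(6)→15·(6−4)≡4=e (all mod 26).

argue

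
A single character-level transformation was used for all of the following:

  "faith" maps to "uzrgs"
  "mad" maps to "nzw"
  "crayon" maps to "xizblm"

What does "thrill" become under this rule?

gsiroo

Each pair mirrors across the alphabet (f↔u, a↔z, i↔r): positions sum to 25. Each letter is replaced by its mirror in the alphabet: a↔z, b↔y, c↔x, and so on (the Atbash cipher).
Applying it to thrill: t↔g, h↔s, r↔i, i↔r, l↔o, l↔o.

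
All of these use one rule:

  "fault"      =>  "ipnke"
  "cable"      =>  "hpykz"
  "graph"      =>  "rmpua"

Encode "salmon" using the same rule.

vpktlc

f(5)→i(8) and a(0)→p(15) fit y≡9x+15 (mod 26); the inverse of 9 mod 26 is 3. Treating letters as 0–25, the rule is x ↦ 9x + 15 (mod 26).
On salmon: s(18)→9·18+15≡21=v; a(0)→9·0+15≡15=p; l(11)→9·11+15≡10=k; m(12)→9·12+15≡19=t; o(14)→9·14+15≡11=l; n(13)→9·13+15≡2=c (all mod 26).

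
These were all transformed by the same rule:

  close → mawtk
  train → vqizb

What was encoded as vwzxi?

The output letters match the input read backwards, each shifted +8: close reversed is esolc. Two steps: reverse the string, then apply a Caesar shift of +8.
Undoing it on vwzxi: shift back: v−8=n, w−8=o, z−8=r, x−8=p, i−8=a → norpa; then reverse → apron.

apron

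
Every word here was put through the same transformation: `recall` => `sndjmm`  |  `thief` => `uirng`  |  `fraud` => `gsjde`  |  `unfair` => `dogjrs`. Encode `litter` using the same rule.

mruuns

The shift depends on letter class: consonant r→s is +1, but vowel e→n is +9. The rule splits by letter class: vowels +9, consonants +1.
On litter: l(cons)+1=m, i(vowel)+9=r, t(cons)+1=u, t(cons)+1=u, e(vowel)+9=n, r(cons)+1=s.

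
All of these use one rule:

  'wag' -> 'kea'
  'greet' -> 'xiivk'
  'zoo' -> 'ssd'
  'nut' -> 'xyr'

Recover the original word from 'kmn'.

jig

Two steps: reverse the string, then apply a Caesar shift of +4.
Undoing it on kmn: shift back: k−4=g, m−4=i, n−4=j → gij; then reverse → jig.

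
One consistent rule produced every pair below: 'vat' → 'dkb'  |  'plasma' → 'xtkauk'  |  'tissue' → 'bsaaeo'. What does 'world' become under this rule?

eyztl

The shift depends on letter class: consonant v→d is +8, but vowel a→k is +10. The rule splits by letter class: vowels +10, consonants +8.
On world: w(cons)+8=e, o(vowel)+10=y, r(cons)+8=z, l(cons)+8=t, d(cons)+8=l.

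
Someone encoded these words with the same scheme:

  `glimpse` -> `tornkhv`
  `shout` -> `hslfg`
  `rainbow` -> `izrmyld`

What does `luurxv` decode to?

Each pair mirrors across the alphabet (g↔t, l↔o, i↔r): positions sum to 25. This is the alphabet-reversal cipher (Atbash): a becomes z, b becomes y, etc.
Decoding luurxv: l↔o, u↔f, u↔f, r↔i, x↔c, v↔e.

office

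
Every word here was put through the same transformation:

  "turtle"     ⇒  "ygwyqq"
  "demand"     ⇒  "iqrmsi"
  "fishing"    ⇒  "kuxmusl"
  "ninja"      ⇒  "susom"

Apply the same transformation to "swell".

xbqqq

The shift depends on letter class: consonant t→y is +5, but vowel u→g is +12. Two shifts are in play — +12 for a/e/i/o/u, +5 for every other letter.
Applying it to swell: s(cons)+5=x, w(cons)+5=b, e(vowel)+12=q, l(cons)+5=q, l(cons)+5=q.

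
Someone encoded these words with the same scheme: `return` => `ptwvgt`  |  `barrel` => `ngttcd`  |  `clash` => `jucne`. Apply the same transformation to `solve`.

gxnqu

The output letters match the input read backwards, each shifted +2: return reversed is nruter. Two steps: reverse the string, then apply a Caesar shift of +2.
For solve: reverse → evlos; then shift: e+2=g, v+2=x, l+2=n, o+2=q, s+2=u.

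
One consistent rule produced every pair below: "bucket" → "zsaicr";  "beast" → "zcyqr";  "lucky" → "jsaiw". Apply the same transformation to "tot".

rmr

Compare letters: b→z is +24, u→s is +24, c→a is +24 — a constant shift. Every letter moves 24 places later in the alphabet, wrapping around z→a.
Applying it to tot: t+24=r, o+24=m, t+24=r.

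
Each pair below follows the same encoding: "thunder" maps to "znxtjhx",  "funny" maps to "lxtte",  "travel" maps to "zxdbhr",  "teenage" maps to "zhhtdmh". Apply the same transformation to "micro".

Vowels shift forward by 3 and consonants shift forward by 6.
For micro: m(cons)+6=s, i(vowel)+3=l, c(cons)+6=i, r(cons)+6=x, o(vowel)+3=r.

slixr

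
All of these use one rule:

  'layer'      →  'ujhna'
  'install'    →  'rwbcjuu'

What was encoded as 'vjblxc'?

mascot

Compare letters: l→u is +9, a→j is +9, y→h is +9 — a constant shift. This is a Caesar cipher with shift 9.
Undoing it on vjblxc: v−9=m, j−9=a, b−9=s, l−9=c, x−9=o, c−9=t.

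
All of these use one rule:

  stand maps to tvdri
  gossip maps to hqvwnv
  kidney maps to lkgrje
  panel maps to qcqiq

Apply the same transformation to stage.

Each letter shifts forward by (position + 1), i.e. 1, 2, 3, … — the shift grows by one for each successive letter.
For stage: s+1=t, t+2=v, a+3=d, g+4=k, e+5=j.

tvdkj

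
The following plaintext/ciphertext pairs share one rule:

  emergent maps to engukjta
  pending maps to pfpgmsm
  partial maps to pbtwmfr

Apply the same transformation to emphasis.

enrkexoz

Letter i (0-indexed) is shifted by i+0, so successive shifts are 0, 1, 2, ….
For emphasis: e+0=e, m+1=n, p+2=r, h+3=k, a+4=e, s+5=x, i+6=o, s+7=z.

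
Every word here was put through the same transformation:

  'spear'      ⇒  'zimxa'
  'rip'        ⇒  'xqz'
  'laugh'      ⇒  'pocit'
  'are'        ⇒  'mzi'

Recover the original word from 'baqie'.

waist

The output letters match the input read backwards, each shifted +8: spear reversed is raeps. Two steps: reverse the string, then apply a Caesar shift of +8.
Undoing it on baqie: shift back: b−8=t, a−8=s, q−8=i, i−8=a, e−8=w → tsiaw; then reverse → waist.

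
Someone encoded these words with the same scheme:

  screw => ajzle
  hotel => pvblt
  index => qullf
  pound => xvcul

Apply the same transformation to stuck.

aacjs

A repeating key of period 2 is used — shifts +8, +7 over and over.
On stuck: s+8=a, t+7=a, u+8=c, c+7=j, k+8=s.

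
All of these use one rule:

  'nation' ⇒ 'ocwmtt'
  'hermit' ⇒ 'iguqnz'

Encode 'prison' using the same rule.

qtlwtt

Letter i (0-indexed) is shifted by i+1, so successive shifts are 1, 2, 3, ….
On prison: p+1=q, r+2=t, i+3=l, s+4=w, o+5=t, n+6=t.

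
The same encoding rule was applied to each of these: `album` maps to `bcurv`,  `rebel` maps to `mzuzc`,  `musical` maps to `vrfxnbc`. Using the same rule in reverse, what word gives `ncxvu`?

a(0)→b(1) and l(11)→c(2) fit y≡19x+1 (mod 26); the inverse of 19 mod 26 is 11. This is an affine cipher: with a=0,…,z=25, each position x becomes (19x+1) mod 26.
Reversing it on ncxvu: n(13)→11·(13−1)≡2=c; c(2)→11·(2−1)≡11=l; x(23)→11·(23−1)≡8=i; v(21)→11·(21−1)≡12=m; u(20)→11·(20−1)≡1=b (all mod 26).

climb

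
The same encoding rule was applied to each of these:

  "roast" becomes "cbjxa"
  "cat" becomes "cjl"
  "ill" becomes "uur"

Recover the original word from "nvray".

The output letters match the input read backwards, each shifted +9: roast reversed is tsaor. The word is reversed, then every letter is shifted forward by 9.
Reversing it on nvray: shift back: n−9=e, v−9=m, r−9=i, a−9=r, y−9=p → emirp; then reverse → prime.

prime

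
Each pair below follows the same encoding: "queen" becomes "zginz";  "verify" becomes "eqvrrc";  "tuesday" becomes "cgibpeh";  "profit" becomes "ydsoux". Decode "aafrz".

Shifts by position in queen: pos 0: q→z (+9), pos 1: u→g (+12), pos 2: e→i (+4), pos 3: e→n (+9), pos 4: n→z (+12) — repeating every 3. A repeating key of period 3 is used — shifts +9, +12, +4 over and over.
Reversing it on aafrz: a−9=r, a−12=o, f−4=b, r−9=i, z−12=n.

robin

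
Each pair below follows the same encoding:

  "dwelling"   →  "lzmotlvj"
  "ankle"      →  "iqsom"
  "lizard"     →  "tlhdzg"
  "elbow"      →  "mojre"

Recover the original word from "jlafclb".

biscuit

Shifts by position in dwelling: pos 0: d→l (+8), pos 1: w→z (+3), pos 2: e→m (+8), pos 3: l→o (+3) — repeating every 2. The shifts repeat in a cycle of length 2: positions 0,1,… shift by +8, +3, then the pattern repeats.
Reversing it on jlafclb: j−8=b, l−3=i, a−8=s, f−3=c, c−8=u, l−3=i, b−8=t.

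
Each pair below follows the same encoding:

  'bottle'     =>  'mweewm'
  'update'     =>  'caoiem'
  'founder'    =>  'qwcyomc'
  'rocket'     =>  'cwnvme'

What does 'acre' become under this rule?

incm

The shift depends on letter class: consonant b→m is +11, but vowel o→w is +8. The rule splits by letter class: vowels +8, consonants +11.
On acre: a(vowel)+8=i, c(cons)+11=n, r(cons)+11=c, e(vowel)+8=m.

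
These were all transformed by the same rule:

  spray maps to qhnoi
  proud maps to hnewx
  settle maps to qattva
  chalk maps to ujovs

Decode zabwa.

venue

s(18)→q(16) and p(15)→h(7) fit y≡3x+14 (mod 26); the inverse of 3 mod 26 is 9. Treating letters as 0–25, the rule is x ↦ 3x + 14 (mod 26).
Undoing it on zabwa: z(25)→9·(25−14)≡21=v; a(0)→9·(0−14)≡4=e; b(1)→9·(1−14)≡13=n; w(22)→9·(22−14)≡20=u; a(0)→9·(0−14)≡4=e (all mod 26).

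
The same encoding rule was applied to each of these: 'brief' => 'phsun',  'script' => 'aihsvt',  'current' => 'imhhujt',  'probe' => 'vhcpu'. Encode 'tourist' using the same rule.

b(1)→p(15) and r(17)→h(7) fit y≡19x+22 (mod 26); the inverse of 19 mod 26 is 11. Each letter's alphabet position (a=0..z=25) is mapped through 19·x+22 mod 26 — an affine cipher.
For tourist: t(19)→19·19+22≡19=t; o(14)→19·14+22≡2=c; u(20)→19·20+22≡12=m; r(17)→19·17+22≡7=h; i(8)→19·8+22≡18=s; s(18)→19·18+22≡0=a; t(19)→19·19+22≡19=t (all mod 26).

tcmhsat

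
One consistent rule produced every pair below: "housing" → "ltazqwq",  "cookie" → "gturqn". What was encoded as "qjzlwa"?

In housing: h→l is +4, o→t is +5, u→a is +6, s→z is +7 — the shift increases by 1 each position. Letter i (0-indexed) is shifted by i+4, so successive shifts are 4, 5, 6, ….
Reversing it on qjzlwa: q−4=m, j−5=e, z−6=t, l−7=e, w−8=o, a−9=r.

meteor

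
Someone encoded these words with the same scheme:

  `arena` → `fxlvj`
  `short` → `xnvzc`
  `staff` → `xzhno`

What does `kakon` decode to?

fudge

In arena: a→f is +5, r→x is +6, e→l is +7, n→v is +8 — the shift increases by 1 each position. Letter i (0-indexed) is shifted by i+5, so successive shifts are 5, 6, 7, ….
Decoding kakon: k−5=f, a−6=u, k−7=d, o−8=g, n−9=e.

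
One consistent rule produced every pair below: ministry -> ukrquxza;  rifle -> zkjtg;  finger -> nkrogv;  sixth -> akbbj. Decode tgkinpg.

Shifts by position in ministry: pos 0: m→u (+8), pos 1: i→k (+2), pos 2: n→r (+4), pos 3: i→q (+8), pos 4: s→u (+2), pos 5: t→x (+4) — repeating every 3. A repeating key of period 3 is used — shifts +8, +2, +4 over and over.
Decoding tgkinpg: t−8=l, g−2=e, k−4=g, i−8=a, n−2=l, p−4=l, g−8=y.

legally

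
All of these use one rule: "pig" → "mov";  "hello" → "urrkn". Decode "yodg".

axis

The word is reversed, then every letter is shifted forward by 6.
Reversing it on yodg: shift back: y−6=s, o−6=i, d−6=x, g−6=a → sixa; then reverse → axis.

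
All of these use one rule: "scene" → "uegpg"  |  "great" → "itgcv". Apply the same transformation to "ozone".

qbqpg

Compare letters: s→u is +2, c→e is +2, e→g is +2 — a constant shift. It's a constant shift of +2 (ROT2).
For ozone: o+2=q, z+2=b, o+2=q, n+2=p, e+2=g.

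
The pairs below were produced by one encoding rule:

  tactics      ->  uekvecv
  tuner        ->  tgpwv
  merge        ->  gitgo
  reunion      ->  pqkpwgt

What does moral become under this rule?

nctqo

The output letters match the input read backwards, each shifted +2: tactics reversed is scitcat. Two steps: reverse the string, then apply a Caesar shift of +2.
For moral: reverse → larom; then shift: l+2=n, a+2=c, r+2=t, o+2=q, m+2=o.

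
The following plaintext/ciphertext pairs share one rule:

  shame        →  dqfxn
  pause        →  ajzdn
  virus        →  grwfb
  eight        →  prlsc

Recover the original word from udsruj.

Shifts by position in shame: pos 0: s→d (+11), pos 1: h→q (+9), pos 2: a→f (+5), pos 3: m→x (+11), pos 4: e→n (+9) — repeating every 3. A repeating key of period 3 is used — shifts +11, +9, +5 over and over.
Undoing it on udsruj: u−11=j, d−9=u, s−5=n, r−11=g, u−9=l, j−5=e.

jungle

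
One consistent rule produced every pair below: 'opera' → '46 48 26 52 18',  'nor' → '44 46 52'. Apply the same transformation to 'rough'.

52 46 58 30 32

o(#15)→46 and p(#16)→48: differences scale by 2, so n = 2·pos + 16. Each letter becomes 2×(its alphabet position, a=1..z=26) + 16.
For rough: r=18→52, o=15→46, u=21→58, g=7→30, h=8→32.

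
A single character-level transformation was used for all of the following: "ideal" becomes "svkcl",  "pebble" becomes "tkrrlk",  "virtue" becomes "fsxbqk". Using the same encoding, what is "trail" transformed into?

bxcsl

This is an affine cipher: with a=0,…,z=25, each position x becomes (15x+2) mod 26.
Applying it to trail: t(19)→15·19+2≡1=b; r(17)→15·17+2≡23=x; a(0)→15·0+2≡2=c; i(8)→15·8+2≡18=s; l(11)→15·11+2≡11=l (all mod 26).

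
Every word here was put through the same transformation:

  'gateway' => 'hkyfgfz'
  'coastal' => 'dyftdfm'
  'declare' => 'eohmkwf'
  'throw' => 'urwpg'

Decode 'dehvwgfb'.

It's a Vigenère-style cipher with numeric key [1,10,5]: position i shifts by key[i mod 3].
Decoding dehvwgfb: d−1=c, e−10=u, h−5=c, v−1=u, w−10=m, g−5=b, f−1=e, b−10=r.

cucumber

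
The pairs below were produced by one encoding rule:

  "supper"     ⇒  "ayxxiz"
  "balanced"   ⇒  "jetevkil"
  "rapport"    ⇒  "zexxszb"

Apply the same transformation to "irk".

mzs

The shift depends on letter class: consonant s→a is +8, but vowel u→y is +4. Two shifts are in play — +4 for a/e/i/o/u, +8 for every other letter.
For irk: i(vowel)+4=m, r(cons)+8=z, k(cons)+8=s.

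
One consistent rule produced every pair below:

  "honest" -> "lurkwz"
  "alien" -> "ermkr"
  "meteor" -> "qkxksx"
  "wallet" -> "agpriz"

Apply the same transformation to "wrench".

Shifts by position in honest: pos 0: h→l (+4), pos 1: o→u (+6), pos 2: n→r (+4), pos 3: e→k (+6) — repeating every 2. The shifts repeat in a cycle of length 2: positions 0,1,… shift by +4, +6, then the pattern repeats.
Applying it to wrench: w+4=a, r+6=x, e+4=i, n+6=t, c+4=g, h+6=n.

axitgn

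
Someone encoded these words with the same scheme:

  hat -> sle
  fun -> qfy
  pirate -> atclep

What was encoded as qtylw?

final

Each letter is shifted forward by 11 in the alphabet (a Caesar shift of +11).
Undoing it on qtylw: q−11=f, t−11=i, y−11=n, l−11=a, w−11=l.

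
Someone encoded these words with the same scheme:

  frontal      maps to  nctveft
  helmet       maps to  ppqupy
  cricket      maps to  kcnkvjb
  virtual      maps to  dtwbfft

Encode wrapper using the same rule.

Shifts by position in frontal: pos 0: f→n (+8), pos 1: r→c (+11), pos 2: o→t (+5), pos 3: n→v (+8), pos 4: t→e (+11), pos 5: a→f (+5) — repeating every 3. The shifts repeat in a cycle of length 3: positions 0,1,… shift by +8, +11, +5, then the pattern repeats.
Applying it to wrapper: w+8=e, r+11=c, a+5=f, p+8=x, p+11=a, e+5=j, r+8=z.

ecfxajz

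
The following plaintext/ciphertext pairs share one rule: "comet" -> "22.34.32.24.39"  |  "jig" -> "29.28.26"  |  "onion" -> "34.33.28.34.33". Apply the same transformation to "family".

25.20.32.28.31.44

c is letter #3 and maps to 22: an offset of 19. Letters become their 1-based position plus 19 (so a→20, b→21, …).
Applying it to family: f=6→25, a=1→20, m=13→32, i=9→28, l=12→31, y=25→44.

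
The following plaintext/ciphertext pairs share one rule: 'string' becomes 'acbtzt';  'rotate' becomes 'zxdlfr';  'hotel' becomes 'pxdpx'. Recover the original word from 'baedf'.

trust

In string: s→a is +8, t→c is +9, r→b is +10, i→t is +11 — the shift increases by 1 each position. Each letter shifts forward by (position + 8), i.e. 8, 9, 10, … — the shift grows by one for each successive letter.
Decoding baedf: b−8=t, a−9=r, e−10=u, d−11=s, f−12=t.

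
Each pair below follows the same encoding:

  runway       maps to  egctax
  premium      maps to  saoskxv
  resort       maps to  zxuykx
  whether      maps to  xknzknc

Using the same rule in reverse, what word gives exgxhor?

The output letters match the input read backwards, each shifted +6: runway reversed is yawnur. The word is reversed, then every letter is shifted forward by 6.
Undoing it on exgxhor: shift back: e−6=y, x−6=r, g−6=a, x−6=r, h−6=b, o−6=i, r−6=l → yrarbil; then reverse → library.

library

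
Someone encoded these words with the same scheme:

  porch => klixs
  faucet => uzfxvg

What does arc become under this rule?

Each pair mirrors across the alphabet (p↔k, o↔l, r↔i): positions sum to 25. This is the alphabet-reversal cipher (Atbash): a becomes z, b becomes y, etc.
Applying it to arc: a↔z, r↔i, c↔x.

zix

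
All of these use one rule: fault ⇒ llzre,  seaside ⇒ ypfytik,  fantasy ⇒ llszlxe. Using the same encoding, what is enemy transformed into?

kyjsj

It's a Vigenère-style cipher with numeric key [6,11,5]: position i shifts by key[i mod 3].
On enemy: e+6=k, n+11=y, e+5=j, m+6=s, y+11=j.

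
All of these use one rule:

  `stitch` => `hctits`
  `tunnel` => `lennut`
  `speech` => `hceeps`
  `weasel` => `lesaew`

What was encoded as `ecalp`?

The output letters match the input read backwards: stitch reversed is hctits. It's just the letters in reverse order.
Undoing it on ecalp: then reverse → place.

place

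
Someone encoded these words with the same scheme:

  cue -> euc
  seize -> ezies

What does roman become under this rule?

The output letters match the input read backwards: cue reversed is euc. It's just the letters in reverse order.
For roman: reverse → namor.

namor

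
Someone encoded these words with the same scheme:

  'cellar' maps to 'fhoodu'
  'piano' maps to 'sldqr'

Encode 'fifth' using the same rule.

Compare letters: c→f is +3, e→h is +3, l→o is +3 — a constant shift. This is a Caesar cipher with shift 3.
Applying it to fifth: f+3=i, i+3=l, f+3=i, t+3=w, h+3=k.

iliwk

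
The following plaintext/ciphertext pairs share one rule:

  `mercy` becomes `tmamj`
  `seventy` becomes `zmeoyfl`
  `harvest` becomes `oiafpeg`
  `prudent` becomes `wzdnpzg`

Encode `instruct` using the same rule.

The shift increases by 1 at each position, starting from +7: 7, 8, 9, ….
Applying it to instruct: i+7=p, n+8=v, s+9=b, t+10=d, r+11=c, u+12=g, c+13=p, t+14=h.

pvbdcgph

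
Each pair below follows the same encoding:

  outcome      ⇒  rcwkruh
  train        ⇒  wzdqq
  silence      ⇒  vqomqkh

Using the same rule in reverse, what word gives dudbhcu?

amateur

Shifts by position in outcome: pos 0: o→r (+3), pos 1: u→c (+8), pos 2: t→w (+3), pos 3: c→k (+8) — repeating every 2. A repeating key of period 2 is used — shifts +3, +8 over and over.
Reversing it on dudbhcu: d−3=a, u−8=m, d−3=a, b−8=t, h−3=e, c−8=u, u−3=r.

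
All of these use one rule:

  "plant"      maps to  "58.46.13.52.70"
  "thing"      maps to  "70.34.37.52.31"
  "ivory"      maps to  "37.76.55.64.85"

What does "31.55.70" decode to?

got

p(#16)→58 and l(#12)→46: differences scale by 3, so n = 3·pos + 10. Each letter becomes 3×(its alphabet position, a=1..z=26) + 10.
Decoding 31.55.70: 31→(31−10)÷3=7=g, 55→(55−10)÷3=15=o, 70→(70−10)÷3=20=t.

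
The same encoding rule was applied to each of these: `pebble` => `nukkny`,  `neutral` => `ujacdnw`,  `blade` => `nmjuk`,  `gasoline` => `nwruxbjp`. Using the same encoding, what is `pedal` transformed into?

The output letters match the input read backwards, each shifted +9: pebble reversed is elbbep. Read the word backwards and shift each letter +9.
On pedal: reverse → ladep; then shift: l+9=u, a+9=j, d+9=m, e+9=n, p+9=y.

ujmny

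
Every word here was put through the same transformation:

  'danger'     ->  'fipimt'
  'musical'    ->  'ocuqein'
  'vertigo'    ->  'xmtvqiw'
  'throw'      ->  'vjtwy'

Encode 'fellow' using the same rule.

hmnnwy

The shift depends on letter class: consonant d→f is +2, but vowel a→i is +8. The rule splits by letter class: vowels +8, consonants +2.
For fellow: f(cons)+2=h, e(vowel)+8=m, l(cons)+2=n, l(cons)+2=n, o(vowel)+8=w, w(cons)+2=y.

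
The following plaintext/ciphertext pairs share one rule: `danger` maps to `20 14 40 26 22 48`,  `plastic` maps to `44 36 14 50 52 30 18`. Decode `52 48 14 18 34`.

d(#4)→20 and a(#1)→14: differences scale by 2, so n = 2·pos + 12. Each letter becomes 2×(its alphabet position, a=1..z=26) + 12.
Decoding 52 48 14 18 34: 52→(52−12)÷2=20=t, 48→(48−12)÷2=18=r, 14→(14−12)÷2=1=a, 18→(18−12)÷2=3=c, 34→(34−12)÷2=11=k.

track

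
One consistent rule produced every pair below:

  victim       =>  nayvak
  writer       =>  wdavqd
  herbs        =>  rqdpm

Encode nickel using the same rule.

taysqb

Each letter's alphabet position (a=0..z=25) is mapped through 9·x+6 mod 26 — an affine cipher.
On nickel: n(13)→9·13+6≡19=t; i(8)→9·8+6≡0=a; c(2)→9·2+6≡24=y; k(10)→9·10+6≡18=s; e(4)→9·4+6≡16=q; l(11)→9·11+6≡1=b (all mod 26).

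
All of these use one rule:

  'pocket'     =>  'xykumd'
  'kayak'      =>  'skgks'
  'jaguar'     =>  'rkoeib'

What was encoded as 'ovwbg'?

glory

It's a Vigenère-style cipher with numeric key [8,10]: position i shifts by key[i mod 2].
Reversing it on ovwbg: o−8=g, v−10=l, w−8=o, b−10=r, g−8=y.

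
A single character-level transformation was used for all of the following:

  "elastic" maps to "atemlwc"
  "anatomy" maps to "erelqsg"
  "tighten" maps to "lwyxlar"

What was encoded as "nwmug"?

e(4)→a(0) and l(11)→t(19) fit y≡25x+4 (mod 26); the inverse of 25 mod 26 is 25. Treating letters as 0–25, the rule is x ↦ 25x + 4 (mod 26).
Decoding nwmug: n(13)→25·(13−4)≡17=r; w(22)→25·(22−4)≡8=i; m(12)→25·(12−4)≡18=s; u(20)→25·(20−4)≡10=k; g(6)→25·(6−4)≡24=y (all mod 26).

risky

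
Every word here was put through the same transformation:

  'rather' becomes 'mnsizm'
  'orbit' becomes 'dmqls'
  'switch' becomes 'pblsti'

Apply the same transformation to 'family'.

r(17)→m(12) and a(0)→n(13) fit y≡3x+13 (mod 26); the inverse of 3 mod 26 is 9. Treating letters as 0–25, the rule is x ↦ 3x + 13 (mod 26).
For family: f(5)→3·5+13≡2=c; a(0)→3·0+13≡13=n; m(12)→3·12+13≡23=x; i(8)→3·8+13≡11=l; l(11)→3·11+13≡20=u; y(24)→3·24+13≡7=h (all mod 26).

cnxluh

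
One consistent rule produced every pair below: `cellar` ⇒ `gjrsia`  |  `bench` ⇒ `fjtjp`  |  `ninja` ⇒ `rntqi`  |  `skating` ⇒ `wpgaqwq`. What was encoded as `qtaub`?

In cellar: c→g is +4, e→j is +5, l→r is +6, l→s is +7 — the shift increases by 1 each position. Letter i (0-indexed) is shifted by i+4, so successive shifts are 4, 5, 6, ….
Decoding qtaub: q−4=m, t−5=o, a−6=u, u−7=n, b−8=t.

mount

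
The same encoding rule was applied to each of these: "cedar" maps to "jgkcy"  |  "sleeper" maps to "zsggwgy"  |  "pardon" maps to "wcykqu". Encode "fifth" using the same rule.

mkmao

The shift depends on letter class: consonant c→j is +7, but vowel e→g is +2. Two shifts are in play — +2 for a/e/i/o/u, +7 for every other letter.
For fifth: f(cons)+7=m, i(vowel)+2=k, f(cons)+7=m, t(cons)+7=a, h(cons)+7=o.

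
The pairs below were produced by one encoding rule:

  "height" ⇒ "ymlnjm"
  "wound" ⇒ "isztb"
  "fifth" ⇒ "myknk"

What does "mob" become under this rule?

The output letters match the input read backwards, each shifted +5: height reversed is thgieh. Two steps: reverse the string, then apply a Caesar shift of +5.
Applying it to mob: reverse → bom; then shift: b+5=g, o+5=t, m+5=r.

gtr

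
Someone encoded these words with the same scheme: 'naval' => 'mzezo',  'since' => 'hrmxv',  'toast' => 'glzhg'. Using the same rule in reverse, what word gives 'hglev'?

This is the alphabet-reversal cipher (Atbash): a becomes z, b becomes y, etc.
Decoding hglev: h↔s, g↔t, l↔o, e↔v, v↔e.

stove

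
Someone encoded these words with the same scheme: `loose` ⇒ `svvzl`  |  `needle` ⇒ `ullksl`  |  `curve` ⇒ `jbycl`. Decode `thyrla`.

Compare letters: l→s is +7, o→v is +7, o→v is +7 — a constant shift. Every letter moves 7 places later in the alphabet, wrapping around z→a.
Reversing it on thyrla: t−7=m, h−7=a, y−7=r, r−7=k, l−7=e, a−7=t.

market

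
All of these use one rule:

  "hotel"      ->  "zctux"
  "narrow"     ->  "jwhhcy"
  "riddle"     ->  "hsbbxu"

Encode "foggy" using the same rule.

ncggk

Treating letters as 0–25, the rule is x ↦ 19x + 22 (mod 26).
For foggy: f(5)→19·5+22≡13=n; o(14)→19·14+22≡2=c; g(6)→19·6+22≡6=g; g(6)→19·6+22≡6=g; y(24)→19·24+22≡10=k (all mod 26).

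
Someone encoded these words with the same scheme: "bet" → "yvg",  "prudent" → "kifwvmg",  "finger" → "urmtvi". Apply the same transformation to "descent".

wvhxvmg

Each pair mirrors across the alphabet (b↔y, e↔v, t↔g): positions sum to 25. Letters are reflected about the middle of the alphabet (position → 25−position): Atbash.
For descent: d↔w, e↔v, s↔h, c↔x, e↔v, n↔m, t↔g.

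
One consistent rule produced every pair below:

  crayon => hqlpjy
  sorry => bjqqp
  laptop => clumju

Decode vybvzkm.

c(2)→h(7) and r(17)→q(16) fit y≡11x+11 (mod 26); the inverse of 11 mod 26 is 19. Treating letters as 0–25, the rule is x ↦ 11x + 11 (mod 26).
Undoing it on vybvzkm: v(21)→19·(21−11)≡8=i; y(24)→19·(24−11)≡13=n; b(1)→19·(1−11)≡18=s; v(21)→19·(21−11)≡8=i; z(25)→19·(25−11)≡6=g; k(10)→19·(10−11)≡7=h; m(12)→19·(12−11)≡19=t (all mod 26).

insight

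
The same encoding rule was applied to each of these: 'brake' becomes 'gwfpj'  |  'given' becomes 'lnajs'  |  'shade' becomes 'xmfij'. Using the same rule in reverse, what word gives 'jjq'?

Compare letters: b→g is +5, r→w is +5, a→f is +5 — a constant shift. It's a constant shift of +5 (ROT5).
Reversing it on jjq: j−5=e, j−5=e, q−5=l.

eel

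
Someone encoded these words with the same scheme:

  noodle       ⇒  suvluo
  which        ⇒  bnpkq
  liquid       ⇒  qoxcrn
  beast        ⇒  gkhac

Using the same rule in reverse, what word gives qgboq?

Letter i (0-indexed) is shifted by i+5, so successive shifts are 5, 6, 7, ….
Decoding qgboq: q−5=l, g−6=a, b−7=u, o−8=g, q−9=h.

laugh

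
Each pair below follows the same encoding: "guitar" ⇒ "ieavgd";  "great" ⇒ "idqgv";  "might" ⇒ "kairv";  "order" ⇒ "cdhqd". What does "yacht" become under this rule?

ogyrv

g(6)→i(8) and u(20)→e(4) fit y≡9x+6 (mod 26); the inverse of 9 mod 26 is 3. This is an affine cipher: with a=0,…,z=25, each position x becomes (9x+6) mod 26.
Applying it to yacht: y(24)→9·24+6≡14=o; a(0)→9·0+6≡6=g; c(2)→9·2+6≡24=y; h(7)→9·7+6≡17=r; t(19)→9·19+6≡21=v (all mod 26).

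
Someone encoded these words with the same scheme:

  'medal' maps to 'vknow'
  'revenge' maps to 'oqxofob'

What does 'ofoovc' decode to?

sleeve

The output letters match the input read backwards, each shifted +10: medal reversed is ladem. The word is reversed, then every letter is shifted forward by 10.
Undoing it on ofoovc: shift back: o−10=e, f−10=v, o−10=e, o−10=e, v−10=l, c−10=s → eveels; then reverse → sleeve.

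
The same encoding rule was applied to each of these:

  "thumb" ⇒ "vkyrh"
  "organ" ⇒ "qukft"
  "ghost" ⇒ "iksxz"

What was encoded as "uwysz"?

In thumb: t→v is +2, h→k is +3, u→y is +4, m→r is +5 — the shift increases by 1 each position. Each letter shifts forward by (position + 2), i.e. 2, 3, 4, … — the shift grows by one for each successive letter.
Undoing it on uwysz: u−2=s, w−3=t, y−4=u, s−5=n, z−6=t.

stunt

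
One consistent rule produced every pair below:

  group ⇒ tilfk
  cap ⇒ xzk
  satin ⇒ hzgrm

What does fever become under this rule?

uvevi

Each pair mirrors across the alphabet (g↔t, r↔i, o↔l): positions sum to 25. This is the alphabet-reversal cipher (Atbash): a becomes z, b becomes y, etc.
For fever: f↔u, e↔v, v↔e, e↔v, r↔i.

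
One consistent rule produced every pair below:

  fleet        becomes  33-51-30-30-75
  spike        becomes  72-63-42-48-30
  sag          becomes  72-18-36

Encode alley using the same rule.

18-51-51-30-90

f(#6)→33 and l(#12)→51: differences scale by 3, so n = 3·pos + 15. Each letter becomes 3×(its alphabet position, a=1..z=26) + 15.
Applying it to alley: a=1→18, l=12→51, l=12→51, e=5→30, y=25→90.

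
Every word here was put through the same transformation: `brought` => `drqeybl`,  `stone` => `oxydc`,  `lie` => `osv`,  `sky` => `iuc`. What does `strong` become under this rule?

qxybdc

Read the word backwards and shift each letter +10.
For strong: reverse → gnorts; then shift: g+10=q, n+10=x, o+10=y, r+10=b, t+10=d, s+10=c.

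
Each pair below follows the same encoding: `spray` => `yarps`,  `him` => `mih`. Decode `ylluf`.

fully

It's just the letters in reverse order.
Decoding ylluf: then reverse → fully.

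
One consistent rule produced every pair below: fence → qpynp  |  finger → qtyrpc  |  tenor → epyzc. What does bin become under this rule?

mty

Each letter is shifted forward by 11 in the alphabet (a Caesar shift of +11).
On bin: b+11=m, i+11=t, n+11=y.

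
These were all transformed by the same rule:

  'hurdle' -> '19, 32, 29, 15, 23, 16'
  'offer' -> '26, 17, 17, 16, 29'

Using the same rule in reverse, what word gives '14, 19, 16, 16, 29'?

cheer

h is letter #8 and maps to 19: an offset of 11. The number is (letter's place in the alphabet, a=1) + 11.
Decoding 14, 19, 16, 16, 29: 14→(14−11)÷1=3=c, 19→(19−11)÷1=8=h, 16→(16−11)÷1=5=e, 16→(16−11)÷1=5=e, 29→(29−11)÷1=18=r.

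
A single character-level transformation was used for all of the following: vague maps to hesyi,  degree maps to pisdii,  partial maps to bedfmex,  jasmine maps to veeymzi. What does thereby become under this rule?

ftidink

The shift depends on letter class: consonant v→h is +12, but vowel a→e is +4. The rule splits by letter class: vowels +4, consonants +12.
Applying it to thereby: t(cons)+12=f, h(cons)+12=t, e(vowel)+4=i, r(cons)+12=d, e(vowel)+4=i, b(cons)+12=n, y(cons)+12=k.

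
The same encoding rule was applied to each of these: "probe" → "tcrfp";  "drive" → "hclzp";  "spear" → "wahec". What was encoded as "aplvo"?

weird

Shifts by position in probe: pos 0: p→t (+4), pos 1: r→c (+11), pos 2: o→r (+3), pos 3: b→f (+4), pos 4: e→p (+11) — repeating every 3. A repeating key of period 3 is used — shifts +4, +11, +3 over and over.
Decoding aplvo: a−4=w, p−11=e, l−3=i, v−4=r, o−11=d.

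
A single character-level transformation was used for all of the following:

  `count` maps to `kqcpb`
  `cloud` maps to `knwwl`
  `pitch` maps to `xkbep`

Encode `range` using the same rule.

zcvim

Shifts by position in count: pos 0: c→k (+8), pos 1: o→q (+2), pos 2: u→c (+8), pos 3: n→p (+2) — repeating every 2. A repeating key of period 2 is used — shifts +8, +2 over and over.
Applying it to range: r+8=z, a+2=c, n+8=v, g+2=i, e+8=m.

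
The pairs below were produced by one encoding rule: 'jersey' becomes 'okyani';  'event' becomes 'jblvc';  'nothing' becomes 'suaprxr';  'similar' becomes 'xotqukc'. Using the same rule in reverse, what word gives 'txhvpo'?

The shift increases by 1 at each position, starting from +5: 5, 6, 7, ….
Decoding txhvpo: t−5=o, x−6=r, h−7=a, v−8=n, p−9=g, o−10=e.

orange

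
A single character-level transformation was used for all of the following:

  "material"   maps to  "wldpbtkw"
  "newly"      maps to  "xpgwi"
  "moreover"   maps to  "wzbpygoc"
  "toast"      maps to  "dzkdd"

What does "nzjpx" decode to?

Shifts by position in material: pos 0: m→w (+10), pos 1: a→l (+11), pos 2: t→d (+10), pos 3: e→p (+11) — repeating every 2. The shifts repeat in a cycle of length 2: positions 0,1,… shift by +10, +11, then the pattern repeats.
Reversing it on nzjpx: n−10=d, z−11=o, j−10=z, p−11=e, x−10=n.

dozen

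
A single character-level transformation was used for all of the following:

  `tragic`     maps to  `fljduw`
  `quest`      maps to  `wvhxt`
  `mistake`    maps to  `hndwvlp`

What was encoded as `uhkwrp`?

The output letters match the input read backwards, each shifted +3: tragic reversed is cigart. Two steps: reverse the string, then apply a Caesar shift of +3.
Decoding uhkwrp: shift back: u−3=r, h−3=e, k−3=h, w−3=t, r−3=o, p−3=m → rehtom; then reverse → mother.

mother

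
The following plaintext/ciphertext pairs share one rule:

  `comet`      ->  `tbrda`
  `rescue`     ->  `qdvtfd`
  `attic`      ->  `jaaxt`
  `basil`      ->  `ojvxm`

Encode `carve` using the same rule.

tjqkd

c(2)→t(19) and o(14)→b(1) fit y≡5x+9 (mod 26); the inverse of 5 mod 26 is 21. Treating letters as 0–25, the rule is x ↦ 5x + 9 (mod 26).
For carve: c(2)→5·2+9≡19=t; a(0)→5·0+9≡9=j; r(17)→5·17+9≡16=q; v(21)→5·21+9≡10=k; e(4)→5·4+9≡3=d (all mod 26).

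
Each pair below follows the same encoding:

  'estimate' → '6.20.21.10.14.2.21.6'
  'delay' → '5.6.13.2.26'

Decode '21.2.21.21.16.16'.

Each letter is replaced by its alphabet position (a=1..z=26) + 1.
Decoding 21.2.21.21.16.16: 21→(21−1)÷1=20=t, 2→(2−1)÷1=1=a, 21→(21−1)÷1=20=t, 21→(21−1)÷1=20=t, 16→(16−1)÷1=15=o, 16→(16−1)÷1=15=o.

tattoo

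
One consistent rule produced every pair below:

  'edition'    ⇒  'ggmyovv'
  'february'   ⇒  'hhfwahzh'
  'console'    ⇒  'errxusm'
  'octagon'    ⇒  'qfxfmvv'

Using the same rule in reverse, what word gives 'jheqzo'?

In edition: e→g is +2, d→g is +3, i→m is +4, t→y is +5 — the shift increases by 1 each position. Letter i (0-indexed) is shifted by i+2, so successive shifts are 2, 3, 4, ….
Decoding jheqzo: j−2=h, h−3=e, e−4=a, q−5=l, z−6=t, o−7=h.

health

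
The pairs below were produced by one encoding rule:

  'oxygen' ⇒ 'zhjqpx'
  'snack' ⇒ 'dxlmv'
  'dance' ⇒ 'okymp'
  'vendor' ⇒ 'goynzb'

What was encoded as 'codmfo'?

A repeating key of period 2 is used — shifts +11, +10 over and over.
Undoing it on codmfo: c−11=r, o−10=e, d−11=s, m−10=c, f−11=u, o−10=e.

rescue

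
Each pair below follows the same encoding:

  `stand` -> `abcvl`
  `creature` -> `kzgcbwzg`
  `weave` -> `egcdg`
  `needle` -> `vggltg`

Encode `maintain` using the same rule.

uckvbckv

Two shifts are in play — +2 for a/e/i/o/u, +8 for every other letter.
On maintain: m(cons)+8=u, a(vowel)+2=c, i(vowel)+2=k, n(cons)+8=v, t(cons)+8=b, a(vowel)+2=c, i(vowel)+2=k, n(cons)+8=v.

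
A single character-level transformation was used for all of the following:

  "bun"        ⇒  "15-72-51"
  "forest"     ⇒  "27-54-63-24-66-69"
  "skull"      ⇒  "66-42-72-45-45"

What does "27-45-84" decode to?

b(#2)→15 and u(#21)→72: differences scale by 3, so n = 3·pos + 9. With a=1..z=26, the number is 3·pos + 9.
Decoding 27-45-84: 27→(27−9)÷3=6=f, 45→(45−9)÷3=12=l, 84→(84−9)÷3=25=y.

fly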